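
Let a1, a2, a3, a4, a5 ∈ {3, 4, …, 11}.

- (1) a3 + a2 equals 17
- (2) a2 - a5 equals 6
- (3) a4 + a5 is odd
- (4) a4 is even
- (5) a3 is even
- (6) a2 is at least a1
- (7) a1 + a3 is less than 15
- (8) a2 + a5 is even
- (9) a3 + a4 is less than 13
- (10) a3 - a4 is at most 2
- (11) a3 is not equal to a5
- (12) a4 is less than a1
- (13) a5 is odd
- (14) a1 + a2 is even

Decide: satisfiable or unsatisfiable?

Setting (a1, a2, a3, a4, a5) = (7, 11, 6, 6, 5) satisfies everything: constraint 1: a3 + a2 = 17; constraint 2: a2 - a5 = 6, and the others follow.

Satisfiable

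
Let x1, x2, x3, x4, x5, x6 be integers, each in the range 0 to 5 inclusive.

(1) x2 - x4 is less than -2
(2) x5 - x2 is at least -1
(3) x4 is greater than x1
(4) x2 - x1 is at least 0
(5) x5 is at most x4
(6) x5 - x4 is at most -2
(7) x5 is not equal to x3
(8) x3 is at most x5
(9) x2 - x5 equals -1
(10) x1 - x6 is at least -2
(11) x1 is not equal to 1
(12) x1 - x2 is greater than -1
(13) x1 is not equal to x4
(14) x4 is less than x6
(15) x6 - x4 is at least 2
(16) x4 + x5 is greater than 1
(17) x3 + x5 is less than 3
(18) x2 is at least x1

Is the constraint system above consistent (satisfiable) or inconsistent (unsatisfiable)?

Unsatisfiable

Constraints 2, 4, 6, 10, and 15 give x1 − x6 ≥ -2, x6 − x4 ≥ 2, x4 − x5 ≥ 2, x5 − x2 ≥ -1, x2 − x1 ≥ 0.
Adding all 5 inequalities: the left sides telescope to 0, and the right sides sum to (-2) + 2 + 2 + (-1) + 0 = 1. So 0 ≥ 1, which is false.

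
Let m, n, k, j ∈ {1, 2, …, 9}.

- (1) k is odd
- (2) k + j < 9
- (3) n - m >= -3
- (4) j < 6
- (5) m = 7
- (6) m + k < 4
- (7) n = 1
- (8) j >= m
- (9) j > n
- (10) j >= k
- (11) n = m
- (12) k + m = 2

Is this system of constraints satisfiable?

Unsatisfiable

Constraint 7 fixes n = 1 and constraint 5 fixes m = 7, but constraint 11 requires n = m. Since 1 ≠ 7, contradiction.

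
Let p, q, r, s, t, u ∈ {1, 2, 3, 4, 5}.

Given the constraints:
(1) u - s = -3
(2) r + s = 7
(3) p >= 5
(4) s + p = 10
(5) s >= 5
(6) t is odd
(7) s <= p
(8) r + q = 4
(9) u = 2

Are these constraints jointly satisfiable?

Satisfiable

Take p = 5, q = 2, r = 2, s = 5, t = 3, u = 2. Then constraint 1: u - s = -3; constraint 2: r + s = 7, and every other listed constraint is also met.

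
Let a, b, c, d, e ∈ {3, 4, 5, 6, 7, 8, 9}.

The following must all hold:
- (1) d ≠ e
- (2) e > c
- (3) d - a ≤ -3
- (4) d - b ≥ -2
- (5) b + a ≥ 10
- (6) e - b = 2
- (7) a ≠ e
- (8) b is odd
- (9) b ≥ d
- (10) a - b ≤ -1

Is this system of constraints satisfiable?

Unsatisfiable

Constraints 3, 4, and 10 give d − b ≥ -2, b − a ≥ 1, a − d ≥ 3.
Adding all 3 inequalities: the left sides telescope to 0, and the right sides sum to (-2) + 1 + 3 = 2. So 0 ≥ 2, which is false.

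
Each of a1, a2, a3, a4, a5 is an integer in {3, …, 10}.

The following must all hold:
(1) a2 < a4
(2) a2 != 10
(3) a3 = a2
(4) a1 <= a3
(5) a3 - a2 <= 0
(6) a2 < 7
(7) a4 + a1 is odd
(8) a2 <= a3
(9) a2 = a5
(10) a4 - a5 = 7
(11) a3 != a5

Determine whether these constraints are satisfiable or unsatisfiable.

From constraints 3 and 9, a3 = a2 = a5, so a3 = a5. But constraint 11 says a3 ≠ a5. Contradiction.

Unsatisfiable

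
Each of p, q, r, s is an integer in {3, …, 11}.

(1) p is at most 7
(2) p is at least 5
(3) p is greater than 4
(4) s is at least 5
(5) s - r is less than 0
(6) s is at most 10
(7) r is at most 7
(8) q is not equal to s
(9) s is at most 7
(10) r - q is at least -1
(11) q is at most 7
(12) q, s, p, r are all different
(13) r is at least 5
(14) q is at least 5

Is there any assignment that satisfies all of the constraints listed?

Unsatisfiable

Constraints 1, 2, 4, 7, 9, 11, 13, and 14 confine each of q, s, p, r to the 3 values {5, …, 7}.
Constraint 12 requires all 4 of them to be distinct, but only 3 values are available — impossible by the pigeonhole principle.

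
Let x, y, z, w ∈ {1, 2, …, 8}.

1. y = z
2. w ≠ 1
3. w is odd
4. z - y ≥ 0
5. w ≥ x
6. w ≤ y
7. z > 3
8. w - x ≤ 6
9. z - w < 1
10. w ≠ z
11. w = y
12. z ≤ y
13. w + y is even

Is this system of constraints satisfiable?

Unsatisfiable

From constraints 1 and 11, w = y = z, so w = z. But constraint 10 says w ≠ z. Contradiction.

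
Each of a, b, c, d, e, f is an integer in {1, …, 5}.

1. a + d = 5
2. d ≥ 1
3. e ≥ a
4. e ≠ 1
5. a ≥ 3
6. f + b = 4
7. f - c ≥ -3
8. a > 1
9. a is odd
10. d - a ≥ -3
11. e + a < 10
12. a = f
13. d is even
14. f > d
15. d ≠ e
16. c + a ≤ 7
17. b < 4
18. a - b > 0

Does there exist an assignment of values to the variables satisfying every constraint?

Try a = 3, b = 1, c = 4, d = 2, e = 5, f = 3.
Check constraint 1: a + d = 5; constraint 6: f + b = 4. The remaining constraints are straightforward to verify.

Satisfiable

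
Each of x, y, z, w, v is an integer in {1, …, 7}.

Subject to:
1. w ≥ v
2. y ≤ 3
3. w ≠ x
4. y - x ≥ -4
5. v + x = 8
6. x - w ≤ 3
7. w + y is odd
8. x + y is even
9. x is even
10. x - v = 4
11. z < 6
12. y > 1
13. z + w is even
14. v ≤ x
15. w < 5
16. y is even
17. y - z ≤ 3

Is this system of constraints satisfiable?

Take x = 6, y = 2, z = 1, w = 3, v = 2. Then constraint 4: y - x = -4; constraint 5: v + x = 8, and every other listed constraint is also met.

Satisfiable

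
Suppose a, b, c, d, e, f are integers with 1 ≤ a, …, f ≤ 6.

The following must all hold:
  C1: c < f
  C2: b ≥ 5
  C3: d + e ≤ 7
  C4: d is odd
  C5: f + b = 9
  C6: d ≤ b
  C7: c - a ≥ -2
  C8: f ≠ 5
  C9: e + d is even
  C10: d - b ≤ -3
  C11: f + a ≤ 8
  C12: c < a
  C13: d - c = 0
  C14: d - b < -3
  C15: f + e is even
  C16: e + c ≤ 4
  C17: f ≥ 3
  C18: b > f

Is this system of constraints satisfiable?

The assignment a = 3, b = 6, c = 1, d = 1, e = 3, f = 3 works:
  constraint 3 holds since d + e = 4.
  constraint 5 holds since f + b = 9.
The rest check out directly.

Satisfiable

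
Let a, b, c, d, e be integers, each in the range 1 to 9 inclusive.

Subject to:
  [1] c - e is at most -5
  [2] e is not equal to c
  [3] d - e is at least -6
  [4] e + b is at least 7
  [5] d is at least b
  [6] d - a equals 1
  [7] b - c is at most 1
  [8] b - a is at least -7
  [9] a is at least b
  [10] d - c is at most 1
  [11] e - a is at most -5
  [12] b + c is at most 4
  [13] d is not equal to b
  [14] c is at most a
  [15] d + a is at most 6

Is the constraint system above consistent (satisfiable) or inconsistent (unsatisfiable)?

Unsatisfiable

Constraints 1, 7, 8, and 11 give b − a ≥ -7, a − e ≥ 5, e − c ≥ 5, c − b ≥ -1.
Adding all 4 inequalities: the left sides telescope to 0, and the right sides sum to (-7) + 5 + 5 + (-1) = 2. So 0 ≥ 2, which is false.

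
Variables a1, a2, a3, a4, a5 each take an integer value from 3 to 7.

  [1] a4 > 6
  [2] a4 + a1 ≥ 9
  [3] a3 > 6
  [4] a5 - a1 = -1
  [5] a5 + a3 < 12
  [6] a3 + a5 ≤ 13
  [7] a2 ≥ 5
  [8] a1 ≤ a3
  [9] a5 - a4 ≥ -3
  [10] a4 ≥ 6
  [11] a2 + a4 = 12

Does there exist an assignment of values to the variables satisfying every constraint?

Try a1 = 5, a2 = 5, a3 = 7, a4 = 7, a5 = 4.
Check constraint 2: a4 + a1 = 12; constraint 4: a5 - a1 = -1. The remaining constraints are straightforward to verify.

Satisfiable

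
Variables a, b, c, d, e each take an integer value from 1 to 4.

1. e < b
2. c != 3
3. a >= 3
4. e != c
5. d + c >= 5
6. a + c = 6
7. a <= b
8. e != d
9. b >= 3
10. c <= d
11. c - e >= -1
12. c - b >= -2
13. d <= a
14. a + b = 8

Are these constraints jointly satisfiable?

Take a = 4, b = 4, c = 2, d = 3, e = 1. Then constraint 5: d + c = 5; constraint 6: a + c = 6, and every other listed constraint is also met.

Satisfiable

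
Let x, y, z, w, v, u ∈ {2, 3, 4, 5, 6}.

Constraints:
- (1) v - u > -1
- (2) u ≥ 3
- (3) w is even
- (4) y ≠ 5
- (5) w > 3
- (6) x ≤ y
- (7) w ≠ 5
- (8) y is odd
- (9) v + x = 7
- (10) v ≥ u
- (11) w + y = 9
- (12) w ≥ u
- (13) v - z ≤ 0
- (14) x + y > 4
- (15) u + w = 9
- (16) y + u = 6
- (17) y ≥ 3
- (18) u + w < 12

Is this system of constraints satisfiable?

Take x = 3, y = 3, z = 5, w = 6, v = 4, u = 3. Then constraint 1: v - u = 1; constraint 9: v + x = 7, and every other listed constraint is also met.

Satisfiable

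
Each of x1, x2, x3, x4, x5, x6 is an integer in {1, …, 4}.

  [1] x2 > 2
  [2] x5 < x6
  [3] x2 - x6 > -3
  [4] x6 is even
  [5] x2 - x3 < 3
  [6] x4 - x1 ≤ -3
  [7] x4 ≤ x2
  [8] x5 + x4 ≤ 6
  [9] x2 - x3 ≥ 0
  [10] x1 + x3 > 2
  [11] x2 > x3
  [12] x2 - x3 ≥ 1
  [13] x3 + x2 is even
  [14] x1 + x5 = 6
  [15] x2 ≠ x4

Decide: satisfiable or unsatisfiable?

Satisfiable

Setting (x1, x2, x3, x4, x5, x6) = (4, 3, 1, 1, 2, 4) satisfies everything: constraint 3: x2 - x6 = -1; constraint 5: x2 - x3 = 2; constraint 6: x4 - x1 = -3, and the others follow.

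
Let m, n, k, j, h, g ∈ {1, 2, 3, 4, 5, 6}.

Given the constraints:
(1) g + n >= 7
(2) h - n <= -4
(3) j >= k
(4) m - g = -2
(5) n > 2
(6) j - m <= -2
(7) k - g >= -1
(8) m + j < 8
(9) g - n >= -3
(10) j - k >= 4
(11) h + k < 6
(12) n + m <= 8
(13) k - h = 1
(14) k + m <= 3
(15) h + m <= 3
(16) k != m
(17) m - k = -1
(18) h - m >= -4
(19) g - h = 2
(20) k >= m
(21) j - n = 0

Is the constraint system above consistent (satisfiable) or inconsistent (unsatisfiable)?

Constraints 2, 6, 7, 9, 10, and 18 give h − m ≥ -4, m − j ≥ 2, j − k ≥ 4, k − g ≥ -1, g − n ≥ -3, n − h ≥ 4.
Adding all 6 inequalities: the left sides telescope to 0, and the right sides sum to (-4) + 2 + 4 + (-1) + (-3) + 4 = 2. So 0 ≥ 2, which is false.

Unsatisfiable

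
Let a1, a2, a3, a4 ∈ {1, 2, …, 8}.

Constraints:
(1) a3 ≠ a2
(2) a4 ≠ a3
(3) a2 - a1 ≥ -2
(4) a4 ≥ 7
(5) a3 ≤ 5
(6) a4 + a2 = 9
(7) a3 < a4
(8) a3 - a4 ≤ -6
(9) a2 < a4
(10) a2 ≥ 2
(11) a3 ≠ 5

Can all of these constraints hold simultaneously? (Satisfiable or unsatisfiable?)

One satisfying assignment is a1 = 2, a2 = 2, a3 = 1, a4 = 7.
For the less obvious constraints — constraint 3: a2 - a1 = 0; constraint 6: a4 + a2 = 9; constraint 8: a3 - a4 = -6 — and the others hold by inspection.

Satisfiable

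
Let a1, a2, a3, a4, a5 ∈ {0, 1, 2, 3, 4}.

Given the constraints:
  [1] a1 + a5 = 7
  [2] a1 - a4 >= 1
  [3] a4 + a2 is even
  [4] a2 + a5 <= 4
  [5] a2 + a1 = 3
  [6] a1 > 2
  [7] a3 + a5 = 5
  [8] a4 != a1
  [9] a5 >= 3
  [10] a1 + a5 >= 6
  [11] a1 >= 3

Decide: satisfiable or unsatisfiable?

Satisfiable

Take a1 = 3, a2 = 0, a3 = 1, a4 = 2, a5 = 4. Then constraint 1: a1 + a5 = 7; constraint 2: a1 - a4 = 1; constraint 4: a2 + a5 = 4, and every other listed constraint is also met.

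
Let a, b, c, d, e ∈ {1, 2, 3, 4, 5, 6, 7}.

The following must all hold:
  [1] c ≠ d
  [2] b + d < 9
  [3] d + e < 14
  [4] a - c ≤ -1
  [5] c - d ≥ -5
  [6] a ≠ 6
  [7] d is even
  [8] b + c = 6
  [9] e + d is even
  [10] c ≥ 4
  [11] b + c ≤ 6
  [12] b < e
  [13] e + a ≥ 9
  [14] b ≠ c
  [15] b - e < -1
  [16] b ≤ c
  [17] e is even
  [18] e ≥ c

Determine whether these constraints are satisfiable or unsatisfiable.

Take a = 3, b = 2, c = 4, d = 6, e = 6. Then constraint 2: b + d = 8; constraint 3: d + e = 12; constraint 4: a - c = -1, and every other listed constraint is also met.

Satisfiable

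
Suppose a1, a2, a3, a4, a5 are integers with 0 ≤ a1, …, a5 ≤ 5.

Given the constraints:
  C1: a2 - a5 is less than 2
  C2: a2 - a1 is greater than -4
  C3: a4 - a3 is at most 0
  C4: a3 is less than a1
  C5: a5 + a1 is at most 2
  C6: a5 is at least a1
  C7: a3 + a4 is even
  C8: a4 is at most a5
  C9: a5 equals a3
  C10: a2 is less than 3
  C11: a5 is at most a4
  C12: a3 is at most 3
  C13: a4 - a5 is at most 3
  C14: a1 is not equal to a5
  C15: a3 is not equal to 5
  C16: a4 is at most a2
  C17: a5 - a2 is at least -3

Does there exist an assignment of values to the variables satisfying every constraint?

Constraints 3, 4, 6, and 11 give a3 < a1, a1 ≤ a5, a5 ≤ a4, a4 ≤ a3. Chaining: a3 < a1 ≤ a5 ≤ a4 ≤ a3, which forces a3 < a3 — impossible.

Unsatisfiable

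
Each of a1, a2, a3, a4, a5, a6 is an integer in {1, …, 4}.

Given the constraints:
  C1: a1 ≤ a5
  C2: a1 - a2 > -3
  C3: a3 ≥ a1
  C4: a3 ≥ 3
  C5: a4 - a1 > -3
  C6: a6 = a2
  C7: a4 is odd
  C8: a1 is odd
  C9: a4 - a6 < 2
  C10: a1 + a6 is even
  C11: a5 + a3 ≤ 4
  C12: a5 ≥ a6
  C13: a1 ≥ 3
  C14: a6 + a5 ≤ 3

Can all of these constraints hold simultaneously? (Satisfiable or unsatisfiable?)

Unsatisfiable

From constraints 1 and 13: a5 ≥ a1 ≥ 3. From constraint 4: a3 ≥ 3. Hence a5 + a3 ≥ 6. But constraint 11 requires a5 + a3 ≤ 4, and 4 < 6. Contradiction.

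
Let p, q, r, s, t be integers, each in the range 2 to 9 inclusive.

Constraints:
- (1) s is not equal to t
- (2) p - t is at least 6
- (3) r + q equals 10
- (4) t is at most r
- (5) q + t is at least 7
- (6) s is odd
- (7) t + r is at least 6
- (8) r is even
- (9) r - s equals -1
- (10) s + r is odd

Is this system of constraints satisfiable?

Satisfiable

Try p = 9, q = 6, r = 4, s = 5, t = 2.
Check constraint 2: p - t = 7; constraint 3: r + q = 10. The remaining constraints are straightforward to verify.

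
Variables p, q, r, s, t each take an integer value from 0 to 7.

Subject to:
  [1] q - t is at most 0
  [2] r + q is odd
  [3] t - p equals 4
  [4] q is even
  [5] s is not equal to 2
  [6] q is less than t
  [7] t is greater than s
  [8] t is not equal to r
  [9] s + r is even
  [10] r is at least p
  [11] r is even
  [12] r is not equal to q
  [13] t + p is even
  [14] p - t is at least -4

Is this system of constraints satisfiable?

Constraint 11 makes r even and constraint 4 makes q even, so r + q must be even. Constraint 2 says r + q is odd — contradiction.

Unsatisfiable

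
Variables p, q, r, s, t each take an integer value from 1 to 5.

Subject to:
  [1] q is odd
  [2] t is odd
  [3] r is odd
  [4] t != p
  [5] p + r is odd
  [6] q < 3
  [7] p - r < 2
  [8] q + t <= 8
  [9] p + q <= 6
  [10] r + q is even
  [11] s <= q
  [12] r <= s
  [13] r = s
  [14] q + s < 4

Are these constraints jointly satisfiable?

Satisfiable

Setting (p, q, r, s, t) = (2, 1, 1, 1, 5) satisfies everything: constraint 7: p - r = 1; constraint 8: q + t = 6, and the others follow.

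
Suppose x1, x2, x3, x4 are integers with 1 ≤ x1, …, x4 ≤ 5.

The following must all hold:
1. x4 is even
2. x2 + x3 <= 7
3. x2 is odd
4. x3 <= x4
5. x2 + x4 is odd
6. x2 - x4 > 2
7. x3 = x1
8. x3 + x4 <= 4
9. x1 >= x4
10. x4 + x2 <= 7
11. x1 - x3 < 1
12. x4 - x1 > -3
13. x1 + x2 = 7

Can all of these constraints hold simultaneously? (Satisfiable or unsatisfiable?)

Satisfiable

Try x1 = 2, x2 = 5, x3 = 2, x4 = 2.
Check constraint 2: x2 + x3 = 7; constraint 6: x2 - x4 = 3. The remaining constraints are straightforward to verify.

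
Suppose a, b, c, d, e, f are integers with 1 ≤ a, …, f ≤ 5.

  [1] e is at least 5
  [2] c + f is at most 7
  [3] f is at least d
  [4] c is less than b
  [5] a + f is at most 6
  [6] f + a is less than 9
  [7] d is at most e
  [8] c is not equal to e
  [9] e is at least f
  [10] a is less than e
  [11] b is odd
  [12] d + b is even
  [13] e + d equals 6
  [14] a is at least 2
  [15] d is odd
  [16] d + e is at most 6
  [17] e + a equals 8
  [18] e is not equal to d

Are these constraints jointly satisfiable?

Satisfiable

Setting (a, b, c, d, e, f) = (3, 3, 1, 1, 5, 3) satisfies everything: constraint 2: c + f = 4; constraint 5: a + f = 6, and the others follow.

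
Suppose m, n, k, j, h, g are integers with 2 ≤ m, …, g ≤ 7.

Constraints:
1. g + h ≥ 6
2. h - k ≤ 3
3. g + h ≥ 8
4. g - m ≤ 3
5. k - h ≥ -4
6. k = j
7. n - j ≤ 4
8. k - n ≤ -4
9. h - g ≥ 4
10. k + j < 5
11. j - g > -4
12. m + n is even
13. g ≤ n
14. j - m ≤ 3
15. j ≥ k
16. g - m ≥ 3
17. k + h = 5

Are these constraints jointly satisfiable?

Unsatisfiable

Constraints 2, 7, 8, 9, 14, and 16 give k − h ≥ -3, h − g ≥ 4, g − m ≥ 3, m − j ≥ -3, j − n ≥ -4, n − k ≥ 4.
Adding all 6 inequalities: the left sides telescope to 0, and the right sides sum to (-3) + 4 + 3 + (-3) + (-4) + 4 = 1. So 0 ≥ 1, which is false.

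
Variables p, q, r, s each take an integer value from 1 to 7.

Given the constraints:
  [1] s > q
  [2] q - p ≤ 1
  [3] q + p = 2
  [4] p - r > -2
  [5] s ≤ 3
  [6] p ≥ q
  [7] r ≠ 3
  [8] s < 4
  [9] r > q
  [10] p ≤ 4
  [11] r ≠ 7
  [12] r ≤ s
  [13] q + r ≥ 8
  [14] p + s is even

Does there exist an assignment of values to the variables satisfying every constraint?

From constraints 6 and 10: q ≤ p ≤ 4. From constraints 5 and 12: r ≤ s ≤ 3. Hence q + r ≤ 7. But constraint 13 requires q + r ≥ 8, and 8 > 7. Contradiction.

Unsatisfiable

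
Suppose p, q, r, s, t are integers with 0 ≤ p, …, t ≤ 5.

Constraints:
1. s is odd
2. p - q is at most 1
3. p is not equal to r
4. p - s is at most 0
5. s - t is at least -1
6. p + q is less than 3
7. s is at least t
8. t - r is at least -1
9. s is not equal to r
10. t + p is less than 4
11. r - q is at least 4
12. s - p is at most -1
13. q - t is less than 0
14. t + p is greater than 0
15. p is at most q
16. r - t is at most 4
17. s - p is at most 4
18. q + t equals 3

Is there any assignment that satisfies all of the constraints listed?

Unsatisfiable

Constraints 2, 5, 8, 11, and 12 give s − t ≥ -1, t − r ≥ -1, r − q ≥ 4, q − p ≥ -1, p − s ≥ 1.
Adding all 5 inequalities: the left sides telescope to 0, and the right sides sum to (-1) + (-1) + 4 + (-1) + 1 = 2. So 0 ≥ 2, which is false.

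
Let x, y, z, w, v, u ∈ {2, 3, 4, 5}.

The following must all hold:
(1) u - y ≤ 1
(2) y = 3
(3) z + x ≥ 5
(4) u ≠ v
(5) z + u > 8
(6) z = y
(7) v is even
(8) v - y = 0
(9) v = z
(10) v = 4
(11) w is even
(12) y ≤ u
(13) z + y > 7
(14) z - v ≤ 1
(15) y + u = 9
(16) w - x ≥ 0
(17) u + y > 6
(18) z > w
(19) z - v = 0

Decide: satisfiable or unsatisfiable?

Constraint 10 fixes v = 4 and constraint 2 fixes y = 3. Constraints 6 and 9 give v = z = y, so v = y. But 4 ≠ 3 — contradiction.

Unsatisfiable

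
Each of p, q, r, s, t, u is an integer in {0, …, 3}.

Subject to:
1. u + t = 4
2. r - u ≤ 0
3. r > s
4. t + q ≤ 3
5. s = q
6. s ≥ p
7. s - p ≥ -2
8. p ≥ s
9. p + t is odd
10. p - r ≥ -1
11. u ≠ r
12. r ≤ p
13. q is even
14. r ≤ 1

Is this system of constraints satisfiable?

Constraints 3, 6, and 12 give r ≤ p, p ≤ s, s < r. Chaining: r ≤ p ≤ s < r, which forces r < r — impossible.

Unsatisfiable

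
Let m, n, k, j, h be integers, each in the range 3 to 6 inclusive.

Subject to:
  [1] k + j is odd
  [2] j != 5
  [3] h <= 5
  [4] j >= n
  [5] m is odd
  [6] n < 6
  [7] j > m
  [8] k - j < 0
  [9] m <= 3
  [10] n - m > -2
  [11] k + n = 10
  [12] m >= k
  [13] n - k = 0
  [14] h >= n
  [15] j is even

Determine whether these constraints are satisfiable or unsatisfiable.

Unsatisfiable

From constraints 9 and 12: k ≤ m ≤ 3. From constraints 3 and 14: n ≤ h ≤ 5. Hence k + n ≤ 8. But constraint 11 requires k + n = 10, and 10 > 8. Contradiction.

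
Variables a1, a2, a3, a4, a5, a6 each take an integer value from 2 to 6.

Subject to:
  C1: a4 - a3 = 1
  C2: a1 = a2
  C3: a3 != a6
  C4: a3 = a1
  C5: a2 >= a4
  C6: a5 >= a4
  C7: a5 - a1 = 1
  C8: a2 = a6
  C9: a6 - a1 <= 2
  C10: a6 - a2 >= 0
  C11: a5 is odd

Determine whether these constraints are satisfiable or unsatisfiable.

Unsatisfiable

From constraints 2, 4, and 8, a3 = a1 = a2 = a6, so a3 = a6. But constraint 3 says a3 ≠ a6. Contradiction.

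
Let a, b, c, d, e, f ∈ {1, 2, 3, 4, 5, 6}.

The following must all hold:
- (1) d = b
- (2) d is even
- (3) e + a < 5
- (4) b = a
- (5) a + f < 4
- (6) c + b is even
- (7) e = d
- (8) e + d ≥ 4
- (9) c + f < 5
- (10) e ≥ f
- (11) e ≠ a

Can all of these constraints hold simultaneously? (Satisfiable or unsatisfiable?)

From constraints 1, 4, and 7, e = d = b = a, so e = a. But constraint 11 says e ≠ a. Contradiction.

Unsatisfiable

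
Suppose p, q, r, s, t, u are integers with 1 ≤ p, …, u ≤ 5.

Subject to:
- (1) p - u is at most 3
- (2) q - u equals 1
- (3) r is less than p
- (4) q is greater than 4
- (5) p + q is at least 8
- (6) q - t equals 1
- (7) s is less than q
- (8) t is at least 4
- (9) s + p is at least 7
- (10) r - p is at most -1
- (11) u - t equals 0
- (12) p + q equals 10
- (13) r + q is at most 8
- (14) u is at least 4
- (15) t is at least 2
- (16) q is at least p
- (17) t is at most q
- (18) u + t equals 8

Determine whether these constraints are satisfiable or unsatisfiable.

Satisfiable

One satisfying assignment is p = 5, q = 5, r = 2, s = 4, t = 4, u = 4.
For the less obvious constraints — constraint 1: p - u = 1; constraint 2: q - u = 1; constraint 5: p + q = 10 — and the others hold by inspection.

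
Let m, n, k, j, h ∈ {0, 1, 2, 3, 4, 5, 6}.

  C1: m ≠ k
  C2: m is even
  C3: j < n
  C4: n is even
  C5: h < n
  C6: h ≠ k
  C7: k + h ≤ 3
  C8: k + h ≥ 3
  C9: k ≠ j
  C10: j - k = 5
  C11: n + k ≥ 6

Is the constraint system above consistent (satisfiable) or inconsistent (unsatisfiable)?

Take m = 2, n = 6, k = 0, j = 5, h = 3. Then constraint 7: k + h = 3; constraint 8: k + h = 3, and every other listed constraint is also met.

Satisfiable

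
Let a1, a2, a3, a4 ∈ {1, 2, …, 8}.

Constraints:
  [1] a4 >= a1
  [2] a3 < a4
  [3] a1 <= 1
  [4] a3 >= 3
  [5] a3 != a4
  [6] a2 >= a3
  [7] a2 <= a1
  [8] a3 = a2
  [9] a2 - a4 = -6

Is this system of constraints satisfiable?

From constraints 4 and 6: a2 ≥ a3 and a3 ≥ 3, so a2 ≥ 3. From constraints 3 and 7: a2 ≤ a1 and a1 ≤ 1, so a2 ≤ 1. But 1 < 3, so no value of a2 works.

Unsatisfiable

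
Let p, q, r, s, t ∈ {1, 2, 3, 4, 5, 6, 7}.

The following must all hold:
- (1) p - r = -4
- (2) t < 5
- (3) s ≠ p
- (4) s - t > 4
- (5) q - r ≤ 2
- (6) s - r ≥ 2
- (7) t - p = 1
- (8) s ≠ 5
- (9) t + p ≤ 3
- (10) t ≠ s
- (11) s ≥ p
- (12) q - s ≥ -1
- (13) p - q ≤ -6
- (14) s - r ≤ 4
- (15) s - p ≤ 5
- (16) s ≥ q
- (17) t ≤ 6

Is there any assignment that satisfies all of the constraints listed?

Constraints 5, 6, 13, and 15 give p − s ≥ -5, s − r ≥ 2, r − q ≥ -2, q − p ≥ 6.
Adding all 4 inequalities: the left sides telescope to 0, and the right sides sum to (-5) + 2 + (-2) + 6 = 1. So 0 ≥ 1, which is false.

Unsatisfiable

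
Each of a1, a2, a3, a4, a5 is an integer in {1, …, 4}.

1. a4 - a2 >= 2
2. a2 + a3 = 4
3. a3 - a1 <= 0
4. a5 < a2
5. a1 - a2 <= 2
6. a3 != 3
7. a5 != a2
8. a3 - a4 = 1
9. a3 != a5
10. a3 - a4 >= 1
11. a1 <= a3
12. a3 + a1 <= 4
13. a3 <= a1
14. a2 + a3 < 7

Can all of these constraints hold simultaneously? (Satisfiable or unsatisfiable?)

Constraints 1, 3, 5, and 10 give a4 − a2 ≥ 2, a2 − a1 ≥ -2, a1 − a3 ≥ 0, a3 − a4 ≥ 1.
Adding all 4 inequalities: the left sides telescope to 0, and the right sides sum to 2 + (-2) + 0 + 1 = 1. So 0 ≥ 1, which is false.

Unsatisfiable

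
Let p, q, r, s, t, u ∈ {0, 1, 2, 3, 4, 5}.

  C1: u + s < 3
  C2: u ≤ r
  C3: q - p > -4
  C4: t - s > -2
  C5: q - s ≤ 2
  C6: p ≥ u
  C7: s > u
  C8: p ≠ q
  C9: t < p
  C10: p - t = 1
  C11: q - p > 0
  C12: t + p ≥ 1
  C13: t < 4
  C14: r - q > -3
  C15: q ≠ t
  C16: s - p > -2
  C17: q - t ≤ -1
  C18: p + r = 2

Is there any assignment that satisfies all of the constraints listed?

Constraints 9, 11, and 17 give p < q, q < t, t < p. Chaining: p < q < t < p, which forces p < p — impossible.

Unsatisfiable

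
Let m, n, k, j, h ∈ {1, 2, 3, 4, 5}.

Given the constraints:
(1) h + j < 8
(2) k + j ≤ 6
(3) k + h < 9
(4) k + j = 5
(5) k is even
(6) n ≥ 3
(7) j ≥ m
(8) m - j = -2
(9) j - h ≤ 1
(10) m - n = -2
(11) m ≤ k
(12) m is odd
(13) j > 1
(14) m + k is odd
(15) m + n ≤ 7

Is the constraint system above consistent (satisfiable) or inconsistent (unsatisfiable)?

Take m = 1, n = 3, k = 2, j = 3, h = 4. Then constraint 1: h + j = 7; constraint 2: k + j = 5, and every other listed constraint is also met.

Satisfiable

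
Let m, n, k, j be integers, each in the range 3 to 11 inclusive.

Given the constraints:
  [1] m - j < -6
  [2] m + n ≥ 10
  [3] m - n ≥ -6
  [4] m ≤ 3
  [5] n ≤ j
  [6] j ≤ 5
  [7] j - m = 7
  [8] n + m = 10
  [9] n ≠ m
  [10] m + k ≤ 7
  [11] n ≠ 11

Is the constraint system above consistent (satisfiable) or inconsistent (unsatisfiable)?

From constraint 4: m ≤ 3. From constraints 5 and 6: n ≤ j ≤ 5. Hence m + n ≤ 8. But constraint 2 requires m + n ≥ 10, and 10 > 8. Contradiction.

Unsatisfiable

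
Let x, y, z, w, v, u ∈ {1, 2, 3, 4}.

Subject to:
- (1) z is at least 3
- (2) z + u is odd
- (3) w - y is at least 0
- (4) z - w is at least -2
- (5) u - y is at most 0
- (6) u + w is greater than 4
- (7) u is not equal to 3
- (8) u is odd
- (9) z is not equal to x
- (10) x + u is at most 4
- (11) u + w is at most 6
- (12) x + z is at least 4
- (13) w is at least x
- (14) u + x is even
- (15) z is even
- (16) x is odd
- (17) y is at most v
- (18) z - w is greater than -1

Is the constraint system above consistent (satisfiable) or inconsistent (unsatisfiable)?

Satisfiable

The assignment x = 1, y = 3, z = 4, w = 4, v = 4, u = 1 works:
  constraint 3 holds since w - y = 1.
  constraint 4 holds since z - w = 0.
  constraint 5 holds since u - y = -2.
The rest check out directly.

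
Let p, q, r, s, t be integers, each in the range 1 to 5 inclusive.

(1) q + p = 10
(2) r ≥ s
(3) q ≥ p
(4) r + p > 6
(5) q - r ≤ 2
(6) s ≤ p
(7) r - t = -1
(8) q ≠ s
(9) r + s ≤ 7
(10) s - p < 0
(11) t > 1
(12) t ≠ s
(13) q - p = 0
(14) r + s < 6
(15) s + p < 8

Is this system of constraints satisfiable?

Satisfiable

Setting (p, q, r, s, t) = (5, 5, 3, 2, 4) satisfies everything: constraint 1: q + p = 10; constraint 4: r + p = 8, and the others follow.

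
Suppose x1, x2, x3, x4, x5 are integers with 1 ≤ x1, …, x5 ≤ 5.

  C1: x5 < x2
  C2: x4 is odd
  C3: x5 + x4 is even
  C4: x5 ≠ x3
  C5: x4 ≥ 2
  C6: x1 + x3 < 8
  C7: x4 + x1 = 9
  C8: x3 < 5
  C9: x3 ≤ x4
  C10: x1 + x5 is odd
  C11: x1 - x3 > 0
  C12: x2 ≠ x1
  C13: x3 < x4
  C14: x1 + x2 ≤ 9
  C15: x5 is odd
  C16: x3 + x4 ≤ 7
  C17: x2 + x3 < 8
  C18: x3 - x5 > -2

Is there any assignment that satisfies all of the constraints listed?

Satisfiable

The assignment x1 = 4, x2 = 5, x3 = 2, x4 = 5, x5 = 3 works:
  constraint 6 holds since x1 + x3 = 6.
  constraint 7 holds since x4 + x1 = 9.
  constraint 11 holds since x1 - x3 = 2.
The rest check out directly.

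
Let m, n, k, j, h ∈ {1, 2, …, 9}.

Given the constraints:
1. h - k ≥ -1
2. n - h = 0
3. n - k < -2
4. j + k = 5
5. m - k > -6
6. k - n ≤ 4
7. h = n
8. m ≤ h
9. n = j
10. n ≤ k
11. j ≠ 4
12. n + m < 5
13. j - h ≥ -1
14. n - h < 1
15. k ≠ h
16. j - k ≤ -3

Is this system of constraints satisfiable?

Unsatisfiable

Constraints 1, 13, and 16 give j − h ≥ -1, h − k ≥ -1, k − j ≥ 3.
Adding all 3 inequalities: the left sides telescope to 0, and the right sides sum to (-1) + (-1) + 3 = 1. So 0 ≥ 1, which is false.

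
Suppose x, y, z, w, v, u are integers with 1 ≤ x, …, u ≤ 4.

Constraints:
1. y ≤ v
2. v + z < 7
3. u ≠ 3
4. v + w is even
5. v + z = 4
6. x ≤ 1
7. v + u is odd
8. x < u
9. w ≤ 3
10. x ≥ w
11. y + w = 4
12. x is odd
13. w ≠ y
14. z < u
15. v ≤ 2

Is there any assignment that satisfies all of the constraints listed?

From constraints 1 and 15: y ≤ v ≤ 2. From constraints 6 and 10: w ≤ x ≤ 1. Hence y + w ≤ 3. But constraint 11 requires y + w = 4, and 4 > 3. Contradiction.

Unsatisfiable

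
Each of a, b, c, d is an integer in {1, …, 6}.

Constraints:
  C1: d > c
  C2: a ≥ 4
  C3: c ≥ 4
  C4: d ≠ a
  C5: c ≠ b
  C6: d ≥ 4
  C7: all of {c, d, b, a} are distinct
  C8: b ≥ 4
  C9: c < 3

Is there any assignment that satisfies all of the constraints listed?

Constraints 2, 3, 6, and 8 confine each of c, d, b, a to the 3 values {4, …, 6} (the domain already gives each ≤ 6).
Constraint 7 requires all 4 of them to be distinct, but only 3 values are available — impossible by the pigeonhole principle.

Unsatisfiable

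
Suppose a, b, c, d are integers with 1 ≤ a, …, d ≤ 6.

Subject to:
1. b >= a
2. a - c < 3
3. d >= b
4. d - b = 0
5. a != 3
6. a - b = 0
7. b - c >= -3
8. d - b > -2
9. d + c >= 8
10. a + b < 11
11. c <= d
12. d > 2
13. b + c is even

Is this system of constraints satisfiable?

The assignment a = 5, b = 5, c = 5, d = 5 works:
  constraint 2 holds since a - c = 0.
  constraint 4 holds since d - b = 0.
  constraint 6 holds since a - b = 0.
The rest check out directly.

Satisfiable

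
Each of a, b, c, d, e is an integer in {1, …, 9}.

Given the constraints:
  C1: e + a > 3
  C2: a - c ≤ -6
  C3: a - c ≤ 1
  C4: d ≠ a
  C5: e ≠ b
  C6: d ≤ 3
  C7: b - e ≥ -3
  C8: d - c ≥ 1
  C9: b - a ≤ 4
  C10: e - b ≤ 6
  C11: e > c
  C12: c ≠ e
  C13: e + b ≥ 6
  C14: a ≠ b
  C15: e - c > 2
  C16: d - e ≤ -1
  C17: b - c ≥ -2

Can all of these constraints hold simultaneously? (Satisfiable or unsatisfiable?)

Constraints 2, 7, 8, 9, and 16 give d − c ≥ 1, c − a ≥ 6, a − b ≥ -4, b − e ≥ -3, e − d ≥ 1.
Adding all 5 inequalities: the left sides telescope to 0, and the right sides sum to 1 + 6 + (-4) + (-3) + 1 = 1. So 0 ≥ 1, which is false.

Unsatisfiable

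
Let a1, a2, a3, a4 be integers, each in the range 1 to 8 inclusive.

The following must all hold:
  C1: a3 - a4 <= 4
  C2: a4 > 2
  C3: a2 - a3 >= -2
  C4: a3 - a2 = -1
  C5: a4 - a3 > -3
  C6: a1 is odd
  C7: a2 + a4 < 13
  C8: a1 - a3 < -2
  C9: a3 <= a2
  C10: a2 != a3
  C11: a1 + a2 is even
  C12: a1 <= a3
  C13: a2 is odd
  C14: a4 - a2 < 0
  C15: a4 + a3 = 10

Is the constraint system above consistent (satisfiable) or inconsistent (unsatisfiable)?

Satisfiable

The assignment a1 = 1, a2 = 7, a3 = 6, a4 = 4 works:
  constraint 1 holds since a3 - a4 = 2.
  constraint 3 holds since a2 - a3 = 1.
The rest check out directly.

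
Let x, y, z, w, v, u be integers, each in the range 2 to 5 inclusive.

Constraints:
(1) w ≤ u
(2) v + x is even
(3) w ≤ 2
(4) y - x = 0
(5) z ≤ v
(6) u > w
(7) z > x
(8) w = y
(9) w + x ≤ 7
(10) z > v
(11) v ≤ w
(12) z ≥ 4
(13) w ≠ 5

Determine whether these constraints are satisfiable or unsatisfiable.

Unsatisfiable

From constraints 5 and 12: v ≥ z and z ≥ 4, so v ≥ 4. From constraints 3 and 11: v ≤ w and w ≤ 2, so v ≤ 2. But 2 < 4, so no value of v works.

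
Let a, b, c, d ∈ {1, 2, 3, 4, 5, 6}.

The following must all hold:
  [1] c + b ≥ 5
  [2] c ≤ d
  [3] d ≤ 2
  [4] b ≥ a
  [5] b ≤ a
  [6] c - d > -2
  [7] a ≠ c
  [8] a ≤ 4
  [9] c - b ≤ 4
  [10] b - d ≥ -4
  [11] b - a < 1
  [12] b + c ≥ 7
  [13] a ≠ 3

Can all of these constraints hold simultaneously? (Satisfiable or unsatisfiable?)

Unsatisfiable

From constraints 5 and 8: b ≤ a ≤ 4. From constraints 2 and 3: c ≤ d ≤ 2. Hence b + c ≤ 6. But constraint 12 requires b + c ≥ 7, and 7 > 6. Contradiction.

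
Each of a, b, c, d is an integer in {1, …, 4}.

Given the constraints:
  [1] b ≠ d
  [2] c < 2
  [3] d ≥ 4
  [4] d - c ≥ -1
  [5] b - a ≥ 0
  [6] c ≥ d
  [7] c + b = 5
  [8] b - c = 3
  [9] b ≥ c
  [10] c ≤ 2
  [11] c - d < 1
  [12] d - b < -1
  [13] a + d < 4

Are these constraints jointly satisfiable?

From constraints 3 and 6: c ≥ d and d ≥ 4, so c ≥ 4. From constraint 2: c ≤ 1. But 1 < 4, so no value of c works.

Unsatisfiable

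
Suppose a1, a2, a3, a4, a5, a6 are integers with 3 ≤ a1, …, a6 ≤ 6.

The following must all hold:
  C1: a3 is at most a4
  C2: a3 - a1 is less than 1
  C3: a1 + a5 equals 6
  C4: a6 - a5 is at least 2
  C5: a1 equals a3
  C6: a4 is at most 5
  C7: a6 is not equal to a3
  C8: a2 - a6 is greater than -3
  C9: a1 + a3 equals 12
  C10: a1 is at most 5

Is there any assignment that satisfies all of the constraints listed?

Unsatisfiable

From constraint 10: a1 ≤ 5. From constraints 1 and 6: a3 ≤ a4 ≤ 5. Hence a1 + a3 ≤ 10. But constraint 9 requires a1 + a3 = 12, and 12 > 10. Contradiction.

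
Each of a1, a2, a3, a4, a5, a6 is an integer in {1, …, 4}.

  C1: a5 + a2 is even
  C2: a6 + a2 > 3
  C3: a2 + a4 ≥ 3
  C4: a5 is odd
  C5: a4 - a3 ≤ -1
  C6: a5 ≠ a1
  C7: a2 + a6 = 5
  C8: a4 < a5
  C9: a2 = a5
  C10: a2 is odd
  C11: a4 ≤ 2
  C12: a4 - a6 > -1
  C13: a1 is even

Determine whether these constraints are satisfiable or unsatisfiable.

Satisfiable

One satisfying assignment is a1 = 2, a2 = 3, a3 = 3, a4 = 2, a5 = 3, a6 = 2.
For the less obvious constraints — constraint 2: a6 + a2 = 5; constraint 3: a2 + a4 = 5; constraint 5: a4 - a3 = -1 — and the others hold by inspection.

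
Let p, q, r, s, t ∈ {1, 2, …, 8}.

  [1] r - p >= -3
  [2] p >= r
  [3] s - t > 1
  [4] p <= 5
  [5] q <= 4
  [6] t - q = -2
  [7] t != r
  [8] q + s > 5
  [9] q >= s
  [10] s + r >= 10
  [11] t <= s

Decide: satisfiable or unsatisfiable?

From constraints 5 and 9: s ≤ q ≤ 4. From constraints 2 and 4: r ≤ p ≤ 5. Hence s + r ≤ 9. But constraint 10 requires s + r ≥ 10, and 10 > 9. Contradiction.

Unsatisfiable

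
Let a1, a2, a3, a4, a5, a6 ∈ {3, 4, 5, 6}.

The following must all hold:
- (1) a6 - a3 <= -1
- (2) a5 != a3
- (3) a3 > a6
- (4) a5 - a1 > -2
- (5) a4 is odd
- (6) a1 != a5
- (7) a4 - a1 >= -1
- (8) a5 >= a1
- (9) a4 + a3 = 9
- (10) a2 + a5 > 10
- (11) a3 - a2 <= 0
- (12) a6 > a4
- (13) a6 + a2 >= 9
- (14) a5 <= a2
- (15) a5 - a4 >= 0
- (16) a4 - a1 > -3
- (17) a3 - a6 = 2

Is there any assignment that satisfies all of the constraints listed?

Try a1 = 4, a2 = 6, a3 = 6, a4 = 3, a5 = 5, a6 = 4.
Check constraint 1: a6 - a3 = -2; constraint 4: a5 - a1 = 1; constraint 7: a4 - a1 = -1. The remaining constraints are straightforward to verify.

Satisfiable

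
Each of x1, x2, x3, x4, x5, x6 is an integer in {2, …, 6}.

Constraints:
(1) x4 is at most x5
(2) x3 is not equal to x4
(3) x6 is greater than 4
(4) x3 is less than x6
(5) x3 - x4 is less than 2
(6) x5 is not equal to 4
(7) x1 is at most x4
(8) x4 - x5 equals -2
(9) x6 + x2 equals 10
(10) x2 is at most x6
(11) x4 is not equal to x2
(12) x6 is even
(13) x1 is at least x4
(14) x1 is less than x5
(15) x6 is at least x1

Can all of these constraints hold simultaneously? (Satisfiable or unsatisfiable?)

Take x1 = 3, x2 = 4, x3 = 4, x4 = 3, x5 = 5, x6 = 6. Then constraint 5: x3 - x4 = 1; constraint 8: x4 - x5 = -2; constraint 9: x6 + x2 = 10, and every other listed constraint is also met.

Satisfiable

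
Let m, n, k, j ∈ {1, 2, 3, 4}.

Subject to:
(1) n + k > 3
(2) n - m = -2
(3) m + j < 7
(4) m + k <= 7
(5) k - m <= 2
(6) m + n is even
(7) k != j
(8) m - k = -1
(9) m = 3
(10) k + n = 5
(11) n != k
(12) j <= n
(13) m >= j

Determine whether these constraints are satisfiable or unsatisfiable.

One satisfying assignment is m = 3, n = 1, k = 4, j = 1.
For the less obvious constraints — constraint 1: n + k = 5; constraint 2: n - m = -2; constraint 3: m + j = 4 — and the others hold by inspection.

Satisfiable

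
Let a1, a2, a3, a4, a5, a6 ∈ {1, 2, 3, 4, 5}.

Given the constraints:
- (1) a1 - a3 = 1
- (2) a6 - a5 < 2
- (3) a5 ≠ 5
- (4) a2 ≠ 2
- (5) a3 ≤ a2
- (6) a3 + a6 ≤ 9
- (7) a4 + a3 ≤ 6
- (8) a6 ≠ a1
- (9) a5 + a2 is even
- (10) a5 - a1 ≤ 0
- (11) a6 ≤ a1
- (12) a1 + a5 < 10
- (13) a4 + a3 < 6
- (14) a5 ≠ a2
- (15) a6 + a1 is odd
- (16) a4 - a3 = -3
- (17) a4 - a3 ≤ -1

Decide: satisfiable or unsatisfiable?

One satisfying assignment is a1 = 5, a2 = 5, a3 = 4, a4 = 1, a5 = 3, a6 = 2.
For the less obvious constraints — constraint 1: a1 - a3 = 1; constraint 2: a6 - a5 = -1 — and the others hold by inspection.

Satisfiable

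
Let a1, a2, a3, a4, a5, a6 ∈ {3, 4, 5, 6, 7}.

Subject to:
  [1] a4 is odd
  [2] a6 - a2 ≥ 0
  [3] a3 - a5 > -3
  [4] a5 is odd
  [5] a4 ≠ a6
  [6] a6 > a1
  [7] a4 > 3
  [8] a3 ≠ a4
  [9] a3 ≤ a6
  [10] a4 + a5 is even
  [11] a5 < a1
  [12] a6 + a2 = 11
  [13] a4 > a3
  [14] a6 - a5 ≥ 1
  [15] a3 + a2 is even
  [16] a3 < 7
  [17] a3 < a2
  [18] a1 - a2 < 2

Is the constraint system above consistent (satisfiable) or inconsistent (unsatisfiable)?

Satisfiable

Try a1 = 4, a2 = 5, a3 = 3, a4 = 5, a5 = 3, a6 = 6.
Check constraint 2: a6 - a2 = 1; constraint 3: a3 - a5 = 0. The remaining constraints are straightforward to verify.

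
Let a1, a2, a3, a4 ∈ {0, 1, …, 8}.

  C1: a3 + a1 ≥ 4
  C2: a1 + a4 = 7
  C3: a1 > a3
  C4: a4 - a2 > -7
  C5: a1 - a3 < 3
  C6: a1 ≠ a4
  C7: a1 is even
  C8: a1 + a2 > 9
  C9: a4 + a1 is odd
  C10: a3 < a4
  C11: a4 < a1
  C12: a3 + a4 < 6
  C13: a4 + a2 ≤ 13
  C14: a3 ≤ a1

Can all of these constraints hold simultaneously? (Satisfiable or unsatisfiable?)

Take a1 = 4, a2 = 7, a3 = 2, a4 = 3. Then constraint 1: a3 + a1 = 6; constraint 2: a1 + a4 = 7, and every other listed constraint is also met.

Satisfiable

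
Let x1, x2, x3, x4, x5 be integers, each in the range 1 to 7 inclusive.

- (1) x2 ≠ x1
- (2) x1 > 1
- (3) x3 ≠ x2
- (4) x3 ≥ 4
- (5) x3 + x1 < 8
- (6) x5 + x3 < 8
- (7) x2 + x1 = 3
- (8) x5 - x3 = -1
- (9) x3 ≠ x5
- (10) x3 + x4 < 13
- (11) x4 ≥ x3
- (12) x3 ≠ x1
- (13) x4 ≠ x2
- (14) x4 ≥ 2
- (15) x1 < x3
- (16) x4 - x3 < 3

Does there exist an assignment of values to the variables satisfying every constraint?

Satisfiable

Take x1 = 2, x2 = 1, x3 = 4, x4 = 6, x5 = 3. Then constraint 5: x3 + x1 = 6; constraint 6: x5 + x3 = 7, and every other listed constraint is also met.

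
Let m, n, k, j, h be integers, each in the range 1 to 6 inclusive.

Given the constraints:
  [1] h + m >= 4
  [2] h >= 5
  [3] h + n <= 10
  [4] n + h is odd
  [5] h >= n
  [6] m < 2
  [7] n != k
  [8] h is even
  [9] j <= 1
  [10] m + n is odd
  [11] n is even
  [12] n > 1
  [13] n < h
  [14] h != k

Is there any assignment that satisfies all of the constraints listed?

Constraint 11 makes n even and constraint 8 makes h even, so n + h must be even. Constraint 4 says n + h is odd — contradiction.

Unsatisfiable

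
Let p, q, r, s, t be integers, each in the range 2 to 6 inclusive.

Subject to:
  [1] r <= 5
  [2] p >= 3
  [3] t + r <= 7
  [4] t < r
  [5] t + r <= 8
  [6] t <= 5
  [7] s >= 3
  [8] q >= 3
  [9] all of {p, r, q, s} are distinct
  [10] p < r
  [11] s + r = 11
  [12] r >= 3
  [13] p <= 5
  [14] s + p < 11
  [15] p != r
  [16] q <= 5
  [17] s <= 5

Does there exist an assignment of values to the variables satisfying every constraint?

Constraints 1, 2, 7, 8, 12, 13, 16, and 17 confine each of p, r, q, s to the 3 values {3, …, 5}.
Constraint 9 requires all 4 of them to be distinct, but only 3 values are available — impossible by the pigeonhole principle.

Unsatisfiable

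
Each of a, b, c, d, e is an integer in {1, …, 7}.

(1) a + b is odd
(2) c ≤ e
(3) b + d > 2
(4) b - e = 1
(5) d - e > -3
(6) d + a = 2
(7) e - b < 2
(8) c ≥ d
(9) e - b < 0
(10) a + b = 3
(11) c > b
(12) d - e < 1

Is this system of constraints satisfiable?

Constraints 2, 9, and 11 give b < c, c ≤ e, e < b. Chaining: b < c ≤ e < b, which forces b < b — impossible.

Unsatisfiable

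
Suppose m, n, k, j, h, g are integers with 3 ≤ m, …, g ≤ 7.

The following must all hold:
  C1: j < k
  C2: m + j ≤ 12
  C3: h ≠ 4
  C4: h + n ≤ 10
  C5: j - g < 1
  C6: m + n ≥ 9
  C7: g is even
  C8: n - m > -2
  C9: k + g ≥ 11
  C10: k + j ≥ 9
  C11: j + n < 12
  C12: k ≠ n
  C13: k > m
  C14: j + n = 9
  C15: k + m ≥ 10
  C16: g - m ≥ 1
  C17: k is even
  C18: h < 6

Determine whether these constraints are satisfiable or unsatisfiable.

Satisfiable

One satisfying assignment is m = 5, n = 4, k = 6, j = 5, h = 3, g = 6.
For the less obvious constraints — constraint 2: m + j = 10; constraint 4: h + n = 7; constraint 5: j - g = -1 — and the others hold by inspection.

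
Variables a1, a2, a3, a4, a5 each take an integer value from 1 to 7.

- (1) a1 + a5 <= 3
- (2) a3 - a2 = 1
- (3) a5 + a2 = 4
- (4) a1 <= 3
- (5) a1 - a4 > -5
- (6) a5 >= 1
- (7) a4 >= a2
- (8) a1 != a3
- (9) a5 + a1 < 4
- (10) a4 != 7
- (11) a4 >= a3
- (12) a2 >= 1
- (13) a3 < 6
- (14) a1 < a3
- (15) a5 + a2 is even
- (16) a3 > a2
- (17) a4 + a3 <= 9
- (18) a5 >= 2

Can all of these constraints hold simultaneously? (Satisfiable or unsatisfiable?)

Setting (a1, a2, a3, a4, a5) = (1, 2, 3, 3, 2) satisfies everything: constraint 1: a1 + a5 = 3; constraint 2: a3 - a2 = 1; constraint 3: a5 + a2 = 4, and the others follow.

Satisfiable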